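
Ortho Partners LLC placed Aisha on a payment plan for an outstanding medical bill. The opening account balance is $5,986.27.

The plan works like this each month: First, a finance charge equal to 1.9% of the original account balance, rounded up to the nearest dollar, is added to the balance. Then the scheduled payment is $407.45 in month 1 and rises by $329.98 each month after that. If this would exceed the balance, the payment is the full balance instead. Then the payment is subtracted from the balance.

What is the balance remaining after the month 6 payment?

$0.00

Month 1: opening $5,986.27; interest $114.00 → $6,100.27; payment $407.45; balance $5,692.82
Month 2: opening $5,692.82; interest $114.00 → $5,806.82; payment $737.43; balance $5,069.39
Month 3: opening $5,069.39; interest $114.00 → $5,183.39; payment $1,067.41; balance $4,115.98
Month 4: opening $4,115.98; interest $114.00 → $4,229.98; payment $1,397.39; balance $2,832.59
Month 5: opening $2,832.59; interest $114.00 → $2,946.59; payment $1,727.37; balance $1,219.22
Month 6: opening $1,219.22; interest $114.00 → $1,333.22; payment $1,333.22; balance $0.00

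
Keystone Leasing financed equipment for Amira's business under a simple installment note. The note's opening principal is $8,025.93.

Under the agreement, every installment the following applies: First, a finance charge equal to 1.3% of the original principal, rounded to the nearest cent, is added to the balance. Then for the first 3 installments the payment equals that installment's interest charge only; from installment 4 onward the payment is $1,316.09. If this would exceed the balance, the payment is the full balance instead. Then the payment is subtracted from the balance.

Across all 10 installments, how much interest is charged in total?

$1,043.40

Installment 1: opening $8,025.93; interest $104.34 → $8,130.27; payment $104.34; balance $8,025.93
Installment 2: opening $8,025.93; interest $104.34 → $8,130.27; payment $104.34; balance $8,025.93
Installment 3: opening $8,025.93; interest $104.34 → $8,130.27; payment $104.34; balance $8,025.93
Installment 4: opening $8,025.93; interest $104.34 → $8,130.27; payment $1,316.09; balance $6,814.18
Installment 5: opening $6,814.18; interest $104.34 → $6,918.52; payment $1,316.09; balance $5,602.43
Installment 6: opening $5,602.43; interest $104.34 → $5,706.77; payment $1,316.09; balance $4,390.68
Installment 7: opening $4,390.68; interest $104.34 → $4,495.02; payment $1,316.09; balance $3,178.93
Installment 8: opening $3,178.93; interest $104.34 → $3,283.27; payment $1,316.09; balance $1,967.18
Installment 9: opening $1,967.18; interest $104.34 → $2,071.52; payment $1,316.09; balance $755.43
Installment 10: opening $755.43; interest $104.34 → $859.77; payment $859.77; balance $0.00
Total interest: $104.34 + $104.34 + $104.34 + $104.34 + $104.34 + $104.34 + $104.34 + $104.34 + $104.34 + $104.34 = $1,043.40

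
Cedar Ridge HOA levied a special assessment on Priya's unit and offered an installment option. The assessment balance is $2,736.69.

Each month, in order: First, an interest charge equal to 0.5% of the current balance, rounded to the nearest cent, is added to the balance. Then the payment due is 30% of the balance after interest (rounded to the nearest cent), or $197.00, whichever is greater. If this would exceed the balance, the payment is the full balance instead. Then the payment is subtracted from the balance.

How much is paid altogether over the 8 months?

Month 1: opening $2,736.69; interest $13.68 → $2,750.37; payment $825.11; balance $1,925.26
Month 2: opening $1,925.26; interest $9.63 → $1,934.89; payment $580.47; balance $1,354.42
Month 3: opening $1,354.42; interest $6.77 → $1,361.19; payment $408.36; balance $952.83
Month 4: opening $952.83; interest $4.76 → $957.59; payment $287.28; balance $670.31
Month 5: opening $670.31; interest $3.35 → $673.66; payment $202.10; balance $471.56
Month 6: opening $471.56; interest $2.36 → $473.92; payment $197.00; balance $276.92
Month 7: opening $276.92; interest $1.38 → $278.30; payment $197.00; balance $81.30
Month 8: opening $81.30; interest $0.41 → $81.71; payment $81.71; balance $0.00
Total paid: $2,779.03

$2,779.03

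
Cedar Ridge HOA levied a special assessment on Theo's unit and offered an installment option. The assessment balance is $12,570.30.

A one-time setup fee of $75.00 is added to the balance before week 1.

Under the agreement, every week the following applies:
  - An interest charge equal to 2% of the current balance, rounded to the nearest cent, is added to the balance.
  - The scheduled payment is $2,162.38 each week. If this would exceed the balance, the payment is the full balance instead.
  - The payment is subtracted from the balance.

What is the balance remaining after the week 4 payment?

# | Opening | Interest | Payment | End bal
1 | $12,645.30 | $252.91 | $2,162.38 | $10,735.83
2 | $10,735.83 | $214.72 | $2,162.38 | $8,788.17
3 | $8,788.17 | $175.76 | $2,162.38 | $6,801.55
4 | $6,801.55 | $136.03 | $2,162.38 | $4,775.20

$4,775.20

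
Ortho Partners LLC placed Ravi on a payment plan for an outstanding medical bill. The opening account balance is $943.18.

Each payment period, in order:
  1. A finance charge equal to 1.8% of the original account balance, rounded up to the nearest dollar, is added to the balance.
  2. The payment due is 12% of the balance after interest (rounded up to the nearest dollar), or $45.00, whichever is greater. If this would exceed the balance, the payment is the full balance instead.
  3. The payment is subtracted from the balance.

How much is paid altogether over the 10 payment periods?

# | Opening | Interest | Payment | End bal
1 | $943.18 | $17.00 | $116.00 | $844.18
2 | $844.18 | $17.00 | $104.00 | $757.18
3 | $757.18 | $17.00 | $93.00 | $681.18
4 | $681.18 | $17.00 | $84.00 | $614.18
5 | $614.18 | $17.00 | $76.00 | $555.18
6 | $555.18 | $17.00 | $69.00 | $503.18
7 | $503.18 | $17.00 | $63.00 | $457.18
8 | $457.18 | $17.00 | $57.00 | $417.18
9 | $417.18 | $17.00 | $53.00 | $381.18
10 | $381.18 | $17.00 | $48.00 | $350.18
Total paid: $763.00

$763.00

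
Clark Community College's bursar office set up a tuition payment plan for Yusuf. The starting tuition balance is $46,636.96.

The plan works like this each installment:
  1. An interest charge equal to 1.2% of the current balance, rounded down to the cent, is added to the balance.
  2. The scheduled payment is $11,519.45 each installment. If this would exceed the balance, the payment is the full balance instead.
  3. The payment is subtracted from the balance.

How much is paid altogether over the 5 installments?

Installment 1: opening $46,636.96; interest $559.64 → $47,196.60; payment $11,519.45; balance $35,677.15
Installment 2: opening $35,677.15; interest $428.12 → $36,105.27; payment $11,519.45; balance $24,585.82
Installment 3: opening $24,585.82; interest $295.02 → $24,880.84; payment $11,519.45; balance $13,361.39
Installment 4: opening $13,361.39; interest $160.33 → $13,521.72; payment $11,519.45; balance $2,002.27
Installment 5: opening $2,002.27; interest $24.02 → $2,026.29; payment $2,026.29; balance $0.00
Total paid: $48,104.09

$48,104.09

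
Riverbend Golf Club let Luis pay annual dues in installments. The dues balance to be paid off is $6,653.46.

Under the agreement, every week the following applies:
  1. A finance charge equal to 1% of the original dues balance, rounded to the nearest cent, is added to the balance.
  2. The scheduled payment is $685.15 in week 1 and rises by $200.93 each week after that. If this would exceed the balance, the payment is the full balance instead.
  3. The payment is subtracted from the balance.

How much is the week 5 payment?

# | Opening | Interest | Payment | End bal
1 | $6,653.46 | $66.53 | $685.15 | $6,034.84
2 | $6,034.84 | $66.53 | $886.08 | $5,215.29
3 | $5,215.29 | $66.53 | $1,087.01 | $4,194.81
4 | $4,194.81 | $66.53 | $1,287.94 | $2,973.40
5 | $2,973.40 | $66.53 | $1,488.87 | $1,551.06

$1,488.87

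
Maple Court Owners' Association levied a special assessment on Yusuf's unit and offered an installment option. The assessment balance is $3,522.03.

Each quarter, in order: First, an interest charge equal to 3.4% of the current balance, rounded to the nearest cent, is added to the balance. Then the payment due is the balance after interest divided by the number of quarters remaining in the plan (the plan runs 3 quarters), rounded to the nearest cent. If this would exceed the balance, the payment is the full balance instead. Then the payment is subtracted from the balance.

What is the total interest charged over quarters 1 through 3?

$244.98

Quarter 1: opening $3,522.03; interest $119.75 → $3,641.78; payment $1,213.93; balance $2,427.85
Quarter 2: opening $2,427.85; interest $82.55 → $2,510.40; payment $1,255.20; balance $1,255.20
Quarter 3: opening $1,255.20; interest $42.68 → $1,297.88; payment $1,297.88; balance $0.00
Total interest: $119.75 + $82.55 + $42.68 = $244.98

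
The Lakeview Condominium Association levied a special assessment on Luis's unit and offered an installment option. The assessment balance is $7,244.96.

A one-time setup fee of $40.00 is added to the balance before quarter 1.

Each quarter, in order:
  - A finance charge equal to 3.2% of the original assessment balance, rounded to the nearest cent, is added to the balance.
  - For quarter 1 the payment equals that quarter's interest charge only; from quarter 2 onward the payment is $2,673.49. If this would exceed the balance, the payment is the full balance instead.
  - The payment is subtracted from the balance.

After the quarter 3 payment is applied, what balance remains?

$2,401.66

# | Opening | Interest | Payment | End bal
1 | $7,284.96 | $231.84 | $231.84 | $7,284.96
2 | $7,284.96 | $231.84 | $2,673.49 | $4,843.31
3 | $4,843.31 | $231.84 | $2,673.49 | $2,401.66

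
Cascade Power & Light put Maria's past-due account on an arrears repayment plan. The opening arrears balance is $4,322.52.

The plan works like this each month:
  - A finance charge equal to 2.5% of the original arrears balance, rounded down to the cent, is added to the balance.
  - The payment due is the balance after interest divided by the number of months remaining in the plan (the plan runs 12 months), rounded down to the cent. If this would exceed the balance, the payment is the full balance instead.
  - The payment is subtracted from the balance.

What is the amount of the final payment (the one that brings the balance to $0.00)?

$695.55

# | Opening | Interest | Payment | End bal
1 | $4,322.52 | $108.06 | $369.21 | $4,061.37
2 | $4,061.37 | $108.06 | $379.03 | $3,790.40
3 | $3,790.40 | $108.06 | $389.84 | $3,508.62
4 | $3,508.62 | $108.06 | $401.85 | $3,214.83
5 | $3,214.83 | $108.06 | $415.36 | $2,907.53
6 | $2,907.53 | $108.06 | $430.79 | $2,584.80
7 | $2,584.80 | $108.06 | $448.81 | $2,244.05
8 | $2,244.05 | $108.06 | $470.42 | $1,881.69
9 | $1,881.69 | $108.06 | $497.43 | $1,492.32
10 | $1,492.32 | $108.06 | $533.46 | $1,066.92
11 | $1,066.92 | $108.06 | $587.49 | $587.49
12 | $587.49 | $108.06 | $695.55 | $0.00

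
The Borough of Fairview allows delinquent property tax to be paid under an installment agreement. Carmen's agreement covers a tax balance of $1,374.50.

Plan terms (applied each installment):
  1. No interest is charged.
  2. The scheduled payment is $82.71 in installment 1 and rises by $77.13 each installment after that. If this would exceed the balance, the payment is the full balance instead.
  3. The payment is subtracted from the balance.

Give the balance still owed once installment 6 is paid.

$0.00

Installment 1: $1,374.50 − $82.71 → $1,291.79
Installment 2: $1,291.79 − $159.84 → $1,131.95
Installment 3: $1,131.95 − $236.97 → $894.98
Installment 4: $894.98 − $314.10 → $580.88
Installment 5: $580.88 − $391.23 → $189.65
Installment 6: $189.65 − $189.65 → $0.00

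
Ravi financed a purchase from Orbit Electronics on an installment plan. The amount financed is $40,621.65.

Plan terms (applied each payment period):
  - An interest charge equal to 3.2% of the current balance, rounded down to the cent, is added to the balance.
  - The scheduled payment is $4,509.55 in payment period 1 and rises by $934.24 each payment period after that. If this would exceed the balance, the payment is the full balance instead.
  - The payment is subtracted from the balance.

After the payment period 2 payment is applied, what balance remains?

$33,165.38

Payment period 1: opening $40,621.65; interest $1,299.89 → $41,921.54; payment $4,509.55; balance $37,411.99
Payment period 2: opening $37,411.99; interest $1,197.18 → $38,609.17; payment $5,443.79; balance $33,165.38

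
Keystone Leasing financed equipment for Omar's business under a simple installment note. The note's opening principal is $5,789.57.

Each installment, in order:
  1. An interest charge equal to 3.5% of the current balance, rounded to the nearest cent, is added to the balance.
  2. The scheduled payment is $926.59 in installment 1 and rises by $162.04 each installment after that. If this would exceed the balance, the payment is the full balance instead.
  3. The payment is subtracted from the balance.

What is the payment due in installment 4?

$1,412.71

Installment 1: $5,789.57 +$202.63 interest = $5,992.20; pay $926.59 → $5,065.61
Installment 2: $5,065.61 +$177.30 interest = $5,242.91; pay $1,088.63 → $4,154.28
Installment 3: $4,154.28 +$145.40 interest = $4,299.68; pay $1,250.67 → $3,049.01
Installment 4: $3,049.01 +$106.72 interest = $3,155.73; pay $1,412.71 → $1,743.02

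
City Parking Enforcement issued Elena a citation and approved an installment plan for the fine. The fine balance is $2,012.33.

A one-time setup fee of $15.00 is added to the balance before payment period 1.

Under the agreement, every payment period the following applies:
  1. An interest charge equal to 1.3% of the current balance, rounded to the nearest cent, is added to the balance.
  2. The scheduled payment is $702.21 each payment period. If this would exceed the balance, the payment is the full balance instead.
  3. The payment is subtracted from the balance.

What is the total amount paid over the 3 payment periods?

Payment period 1: opening $2,027.33; interest $26.36 → $2,053.69; payment $702.21; balance $1,351.48
Payment period 2: opening $1,351.48; interest $17.57 → $1,369.05; payment $702.21; balance $666.84
Payment period 3: opening $666.84; interest $8.67 → $675.51; payment $675.51; balance $0.00
Total paid: $2,079.93

$2,079.93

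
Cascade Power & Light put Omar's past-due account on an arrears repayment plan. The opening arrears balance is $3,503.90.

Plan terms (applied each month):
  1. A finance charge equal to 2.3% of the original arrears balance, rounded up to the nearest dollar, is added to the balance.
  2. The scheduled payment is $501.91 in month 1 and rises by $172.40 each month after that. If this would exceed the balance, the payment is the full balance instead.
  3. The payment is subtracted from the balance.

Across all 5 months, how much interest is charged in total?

Month 1: opening $3,503.90; interest $81.00 → $3,584.90; payment $501.91; balance $3,082.99
Month 2: opening $3,082.99; interest $81.00 → $3,163.99; payment $674.31; balance $2,489.68
Month 3: opening $2,489.68; interest $81.00 → $2,570.68; payment $846.71; balance $1,723.97
Month 4: opening $1,723.97; interest $81.00 → $1,804.97; payment $1,019.11; balance $785.86
Month 5: opening $785.86; interest $81.00 → $866.86; payment $866.86; balance $0.00
Total interest: $81.00 + $81.00 + $81.00 + $81.00 + $81.00 = $405.00

$405.00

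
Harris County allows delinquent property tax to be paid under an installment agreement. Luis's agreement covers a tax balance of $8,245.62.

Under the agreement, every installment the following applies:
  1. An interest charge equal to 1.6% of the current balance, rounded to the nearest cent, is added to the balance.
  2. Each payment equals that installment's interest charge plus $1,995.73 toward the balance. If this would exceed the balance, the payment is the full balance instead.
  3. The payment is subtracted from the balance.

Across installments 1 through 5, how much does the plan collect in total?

# | Opening | Interest | Payment | End bal
1 | $8,245.62 | $131.93 | $2,127.66 | $6,249.89
2 | $6,249.89 | $100.00 | $2,095.73 | $4,254.16
3 | $4,254.16 | $68.07 | $2,063.80 | $2,258.43
4 | $2,258.43 | $36.13 | $2,031.86 | $262.70
5 | $262.70 | $4.20 | $266.90 | $0.00
Total paid: $8,585.95

$8,585.95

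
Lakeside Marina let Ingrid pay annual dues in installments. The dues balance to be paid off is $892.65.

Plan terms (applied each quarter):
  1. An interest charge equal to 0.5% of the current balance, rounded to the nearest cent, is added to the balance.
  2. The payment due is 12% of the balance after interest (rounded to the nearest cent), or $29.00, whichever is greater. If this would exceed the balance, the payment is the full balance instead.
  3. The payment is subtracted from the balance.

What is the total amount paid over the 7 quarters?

Quarter 1: $892.65 +$4.46 interest = $897.11; pay $107.65 → $789.46
Quarter 2: $789.46 +$3.95 interest = $793.41; pay $95.21 → $698.20
Quarter 3: $698.20 +$3.49 interest = $701.69; pay $84.20 → $617.49
Quarter 4: $617.49 +$3.09 interest = $620.58; pay $74.47 → $546.11
Quarter 5: $546.11 +$2.73 interest = $548.84; pay $65.86 → $482.98
Quarter 6: $482.98 +$2.41 interest = $485.39; pay $58.25 → $427.14
Quarter 7: $427.14 +$2.14 interest = $429.28; pay $51.51 → $377.77
Total paid: $537.15

$537.15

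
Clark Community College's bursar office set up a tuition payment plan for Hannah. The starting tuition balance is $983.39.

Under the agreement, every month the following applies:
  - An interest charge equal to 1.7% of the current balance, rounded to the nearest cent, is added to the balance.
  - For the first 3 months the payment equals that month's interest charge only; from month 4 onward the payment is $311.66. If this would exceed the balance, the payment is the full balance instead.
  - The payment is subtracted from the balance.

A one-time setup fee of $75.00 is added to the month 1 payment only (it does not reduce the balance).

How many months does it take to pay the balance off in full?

7

Month 1: $983.39 +$16.72 interest = $1,000.11; pay $16.72 (+ $75.00 fee) → $983.39
Month 2: $983.39 +$16.72 interest = $1,000.11; pay $16.72 → $983.39
Month 3: $983.39 +$16.72 interest = $1,000.11; pay $16.72 → $983.39
Month 4: $983.39 +$16.72 interest = $1,000.11; pay $311.66 → $688.45
Month 5: $688.45 +$11.70 interest = $700.15; pay $311.66 → $388.49
Month 6: $388.49 +$6.60 interest = $395.09; pay $311.66 → $83.43
Month 7: $83.43 +$1.42 interest = $84.85; pay $84.85 → $0.00
Balance reaches $0.00 in month 7.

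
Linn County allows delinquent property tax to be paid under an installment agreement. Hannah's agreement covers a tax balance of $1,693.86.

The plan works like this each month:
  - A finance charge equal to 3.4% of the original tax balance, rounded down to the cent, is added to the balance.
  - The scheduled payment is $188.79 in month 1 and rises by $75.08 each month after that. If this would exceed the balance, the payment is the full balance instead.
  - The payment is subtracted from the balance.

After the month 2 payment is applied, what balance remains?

$1,356.38

Month 1: $1,693.86 +$57.59 interest = $1,751.45; pay $188.79 → $1,562.66
Month 2: $1,562.66 +$57.59 interest = $1,620.25; pay $263.87 → $1,356.38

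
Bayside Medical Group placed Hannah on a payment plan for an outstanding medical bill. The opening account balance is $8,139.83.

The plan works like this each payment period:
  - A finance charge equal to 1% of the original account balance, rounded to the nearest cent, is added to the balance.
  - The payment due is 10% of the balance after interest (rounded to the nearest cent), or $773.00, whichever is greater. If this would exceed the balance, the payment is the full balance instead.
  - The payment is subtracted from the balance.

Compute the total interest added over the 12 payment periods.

Payment period 1: $8,139.83 +$81.40 interest = $8,221.23; pay $822.12 → $7,399.11
Payment period 2: $7,399.11 +$81.40 interest = $7,480.51; pay $773.00 → $6,707.51
Payment period 3: $6,707.51 +$81.40 interest = $6,788.91; pay $773.00 → $6,015.91
Payment period 4: $6,015.91 +$81.40 interest = $6,097.31; pay $773.00 → $5,324.31
Payment period 5: $5,324.31 +$81.40 interest = $5,405.71; pay $773.00 → $4,632.71
Payment period 6: $4,632.71 +$81.40 interest = $4,714.11; pay $773.00 → $3,941.11
Payment period 7: $3,941.11 +$81.40 interest = $4,022.51; pay $773.00 → $3,249.51
Payment period 8: $3,249.51 +$81.40 interest = $3,330.91; pay $773.00 → $2,557.91
Payment period 9: $2,557.91 +$81.40 interest = $2,639.31; pay $773.00 → $1,866.31
Payment period 10: $1,866.31 +$81.40 interest = $1,947.71; pay $773.00 → $1,174.71
Payment period 11: $1,174.71 +$81.40 interest = $1,256.11; pay $773.00 → $483.11
Payment period 12: $483.11 +$81.40 interest = $564.51; pay $564.51 → $0.00
Total interest: $81.40 + $81.40 + $81.40 + $81.40 + $81.40 + $81.40 + $81.40 + $81.40 + $81.40 + $81.40 + $81.40 + $81.40 = $976.80

$976.80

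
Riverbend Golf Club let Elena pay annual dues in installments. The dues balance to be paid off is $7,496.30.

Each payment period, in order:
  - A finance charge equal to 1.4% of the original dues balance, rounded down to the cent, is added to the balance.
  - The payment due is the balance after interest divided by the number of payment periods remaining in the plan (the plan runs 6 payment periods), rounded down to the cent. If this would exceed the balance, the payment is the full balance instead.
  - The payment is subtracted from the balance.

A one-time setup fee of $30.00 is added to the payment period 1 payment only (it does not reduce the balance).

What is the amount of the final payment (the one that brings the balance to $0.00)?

$1,506.49

Payment period 1: opening $7,496.30; interest $104.94 → $7,601.24; payment $1,266.87 (+ $30.00 fee); balance $6,334.37
Payment period 2: opening $6,334.37; interest $104.94 → $6,439.31; payment $1,287.86; balance $5,151.45
Payment period 3: opening $5,151.45; interest $104.94 → $5,256.39; payment $1,314.09; balance $3,942.30
Payment period 4: opening $3,942.30; interest $104.94 → $4,047.24; payment $1,349.08; balance $2,698.16
Payment period 5: opening $2,698.16; interest $104.94 → $2,803.10; payment $1,401.55; balance $1,401.55
Payment period 6: opening $1,401.55; interest $104.94 → $1,506.49; payment $1,506.49; balance $0.00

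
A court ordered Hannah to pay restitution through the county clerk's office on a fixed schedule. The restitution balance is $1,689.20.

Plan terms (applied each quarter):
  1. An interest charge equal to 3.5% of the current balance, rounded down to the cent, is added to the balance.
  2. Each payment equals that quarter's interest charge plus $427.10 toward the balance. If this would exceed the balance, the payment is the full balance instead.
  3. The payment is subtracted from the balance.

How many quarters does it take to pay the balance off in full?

4

# | Opening | Interest | Payment | End bal
1 | $1,689.20 | $59.12 | $486.22 | $1,262.10
2 | $1,262.10 | $44.17 | $471.27 | $835.00
3 | $835.00 | $29.22 | $456.32 | $407.90
4 | $407.90 | $14.27 | $422.17 | $0.00
Balance reaches $0.00 in quarter 4.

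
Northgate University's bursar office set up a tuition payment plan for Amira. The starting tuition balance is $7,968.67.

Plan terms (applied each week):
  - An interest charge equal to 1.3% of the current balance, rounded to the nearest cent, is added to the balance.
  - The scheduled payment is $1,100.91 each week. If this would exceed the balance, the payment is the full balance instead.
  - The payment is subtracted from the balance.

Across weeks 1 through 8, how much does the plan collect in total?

$8,424.79

Week 1: opening $7,968.67; interest $103.59 → $8,072.26; payment $1,100.91; balance $6,971.35
Week 2: opening $6,971.35; interest $90.63 → $7,061.98; payment $1,100.91; balance $5,961.07
Week 3: opening $5,961.07; interest $77.49 → $6,038.56; payment $1,100.91; balance $4,937.65
Week 4: opening $4,937.65; interest $64.19 → $5,001.84; payment $1,100.91; balance $3,900.93
Week 5: opening $3,900.93; interest $50.71 → $3,951.64; payment $1,100.91; balance $2,850.73
Week 6: opening $2,850.73; interest $37.06 → $2,887.79; payment $1,100.91; balance $1,786.88
Week 7: opening $1,786.88; interest $23.23 → $1,810.11; payment $1,100.91; balance $709.20
Week 8: opening $709.20; interest $9.22 → $718.42; payment $718.42; balance $0.00
Total paid: $8,424.79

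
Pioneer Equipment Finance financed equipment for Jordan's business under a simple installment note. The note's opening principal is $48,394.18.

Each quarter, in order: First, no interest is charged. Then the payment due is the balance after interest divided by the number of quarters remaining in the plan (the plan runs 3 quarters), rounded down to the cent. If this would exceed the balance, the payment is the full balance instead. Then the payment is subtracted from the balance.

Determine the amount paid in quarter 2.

Quarter 1: $48,394.18 − $16,131.39 → $32,262.79
Quarter 2: $32,262.79 − $16,131.39 → $16,131.40

$16,131.39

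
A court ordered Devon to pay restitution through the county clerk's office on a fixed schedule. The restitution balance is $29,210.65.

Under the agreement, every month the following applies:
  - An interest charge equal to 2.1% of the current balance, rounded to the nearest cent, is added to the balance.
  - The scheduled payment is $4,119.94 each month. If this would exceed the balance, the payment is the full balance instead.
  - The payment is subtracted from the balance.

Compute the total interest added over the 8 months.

# | Opening | Interest | Payment | End bal
1 | $29,210.65 | $613.42 | $4,119.94 | $25,704.13
2 | $25,704.13 | $539.79 | $4,119.94 | $22,123.98
3 | $22,123.98 | $464.60 | $4,119.94 | $18,468.64
4 | $18,468.64 | $387.84 | $4,119.94 | $14,736.54
5 | $14,736.54 | $309.47 | $4,119.94 | $10,926.07
6 | $10,926.07 | $229.45 | $4,119.94 | $7,035.58
7 | $7,035.58 | $147.75 | $4,119.94 | $3,063.39
8 | $3,063.39 | $64.33 | $3,127.72 | $0.00
Total interest: $613.42 + $539.79 + $464.60 + $387.84 + $309.47 + $229.45 + $147.75 + $64.33 = $2,756.65

$2,756.65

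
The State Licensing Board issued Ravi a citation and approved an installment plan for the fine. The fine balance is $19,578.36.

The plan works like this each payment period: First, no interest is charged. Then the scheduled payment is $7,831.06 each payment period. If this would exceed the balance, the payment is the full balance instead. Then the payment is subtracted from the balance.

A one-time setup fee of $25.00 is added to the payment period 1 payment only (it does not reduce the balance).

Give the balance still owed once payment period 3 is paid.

Payment period 1: $19,578.36 − $7,831.06 (+ $25.00 fee) → $11,747.30
Payment period 2: $11,747.30 − $7,831.06 → $3,916.24
Payment period 3: $3,916.24 − $3,916.24 → $0.00

$0.00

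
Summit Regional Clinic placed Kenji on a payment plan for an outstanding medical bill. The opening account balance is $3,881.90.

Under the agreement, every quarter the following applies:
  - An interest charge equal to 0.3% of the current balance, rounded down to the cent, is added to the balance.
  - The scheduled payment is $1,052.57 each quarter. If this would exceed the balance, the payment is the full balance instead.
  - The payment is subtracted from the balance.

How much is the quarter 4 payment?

$751.98

Quarter 1: opening $3,881.90; interest $11.64 → $3,893.54; payment $1,052.57; balance $2,840.97
Quarter 2: opening $2,840.97; interest $8.52 → $2,849.49; payment $1,052.57; balance $1,796.92
Quarter 3: opening $1,796.92; interest $5.39 → $1,802.31; payment $1,052.57; balance $749.74
Quarter 4: opening $749.74; interest $2.24 → $751.98; payment $751.98; balance $0.00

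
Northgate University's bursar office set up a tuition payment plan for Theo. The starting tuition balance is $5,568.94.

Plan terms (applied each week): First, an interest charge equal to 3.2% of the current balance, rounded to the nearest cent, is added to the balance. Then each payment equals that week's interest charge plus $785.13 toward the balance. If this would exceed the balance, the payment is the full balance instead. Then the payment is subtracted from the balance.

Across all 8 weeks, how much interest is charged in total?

$722.18

Week 1: $5,568.94 +$178.21 interest = $5,747.15; pay $963.34 → $4,783.81
Week 2: $4,783.81 +$153.08 interest = $4,936.89; pay $938.21 → $3,998.68
Week 3: $3,998.68 +$127.96 interest = $4,126.64; pay $913.09 → $3,213.55
Week 4: $3,213.55 +$102.83 interest = $3,316.38; pay $887.96 → $2,428.42
Week 5: $2,428.42 +$77.71 interest = $2,506.13; pay $862.84 → $1,643.29
Week 6: $1,643.29 +$52.59 interest = $1,695.88; pay $837.72 → $858.16
Week 7: $858.16 +$27.46 interest = $885.62; pay $812.59 → $73.03
Week 8: $73.03 +$2.34 interest = $75.37; pay $75.37 → $0.00
Total interest: $178.21 + $153.08 + $127.96 + $102.83 + $77.71 + $52.59 + $27.46 + $2.34 = $722.18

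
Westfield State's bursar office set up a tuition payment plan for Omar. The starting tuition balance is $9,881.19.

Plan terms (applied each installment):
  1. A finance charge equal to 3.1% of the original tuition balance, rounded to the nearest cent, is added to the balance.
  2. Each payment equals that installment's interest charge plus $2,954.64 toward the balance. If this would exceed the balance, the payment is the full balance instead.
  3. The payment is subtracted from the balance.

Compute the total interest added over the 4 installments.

$1,225.28

Installment 1: opening $9,881.19; interest $306.32 → $10,187.51; payment $3,260.96; balance $6,926.55
Installment 2: opening $6,926.55; interest $306.32 → $7,232.87; payment $3,260.96; balance $3,971.91
Installment 3: opening $3,971.91; interest $306.32 → $4,278.23; payment $3,260.96; balance $1,017.27
Installment 4: opening $1,017.27; interest $306.32 → $1,323.59; payment $1,323.59; balance $0.00
Total interest: $306.32 + $306.32 + $306.32 + $306.32 = $1,225.28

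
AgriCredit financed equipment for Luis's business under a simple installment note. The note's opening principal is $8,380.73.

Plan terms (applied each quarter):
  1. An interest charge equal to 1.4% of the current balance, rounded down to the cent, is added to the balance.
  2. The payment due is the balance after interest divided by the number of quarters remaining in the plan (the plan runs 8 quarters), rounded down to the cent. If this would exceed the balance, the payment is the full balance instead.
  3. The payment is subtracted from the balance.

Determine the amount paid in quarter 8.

Quarter 1: $8,380.73 +$117.33 interest = $8,498.06; pay $1,062.25 → $7,435.81
Quarter 2: $7,435.81 +$104.10 interest = $7,539.91; pay $1,077.13 → $6,462.78
Quarter 3: $6,462.78 +$90.47 interest = $6,553.25; pay $1,092.20 → $5,461.05
Quarter 4: $5,461.05 +$76.45 interest = $5,537.50; pay $1,107.50 → $4,430.00
Quarter 5: $4,430.00 +$62.02 interest = $4,492.02; pay $1,123.00 → $3,369.02
Quarter 6: $3,369.02 +$47.16 interest = $3,416.18; pay $1,138.72 → $2,277.46
Quarter 7: $2,277.46 +$31.88 interest = $2,309.34; pay $1,154.67 → $1,154.67
Quarter 8: $1,154.67 +$16.16 interest = $1,170.83; pay $1,170.83 → $0.00

$1,170.83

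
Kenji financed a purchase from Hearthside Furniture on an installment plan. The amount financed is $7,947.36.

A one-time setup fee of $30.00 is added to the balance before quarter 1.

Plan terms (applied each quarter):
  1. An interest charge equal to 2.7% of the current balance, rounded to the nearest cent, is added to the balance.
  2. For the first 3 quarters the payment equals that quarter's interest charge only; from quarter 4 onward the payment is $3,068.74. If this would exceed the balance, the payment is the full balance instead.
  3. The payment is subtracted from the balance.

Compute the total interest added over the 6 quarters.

# | Opening | Interest | Payment | End bal
1 | $7,977.36 | $215.39 | $215.39 | $7,977.36
2 | $7,977.36 | $215.39 | $215.39 | $7,977.36
3 | $7,977.36 | $215.39 | $215.39 | $7,977.36
4 | $7,977.36 | $215.39 | $3,068.74 | $5,124.01
5 | $5,124.01 | $138.35 | $3,068.74 | $2,193.62
6 | $2,193.62 | $59.23 | $2,252.85 | $0.00
Total interest: $215.39 + $215.39 + $215.39 + $215.39 + $138.35 + $59.23 = $1,059.14

$1,059.14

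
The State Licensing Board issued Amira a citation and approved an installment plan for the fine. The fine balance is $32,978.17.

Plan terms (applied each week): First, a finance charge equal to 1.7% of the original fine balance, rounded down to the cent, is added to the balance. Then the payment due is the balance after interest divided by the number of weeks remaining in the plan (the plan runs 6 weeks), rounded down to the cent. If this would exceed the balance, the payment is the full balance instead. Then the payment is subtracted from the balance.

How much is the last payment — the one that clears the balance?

$6,869.89

Week 1: $32,978.17 +$560.62 interest = $33,538.79; pay $5,589.79 → $27,949.00
Week 2: $27,949.00 +$560.62 interest = $28,509.62; pay $5,701.92 → $22,807.70
Week 3: $22,807.70 +$560.62 interest = $23,368.32; pay $5,842.08 → $17,526.24
Week 4: $17,526.24 +$560.62 interest = $18,086.86; pay $6,028.95 → $12,057.91
Week 5: $12,057.91 +$560.62 interest = $12,618.53; pay $6,309.26 → $6,309.27
Week 6: $6,309.27 +$560.62 interest = $6,869.89; pay $6,869.89 → $0.00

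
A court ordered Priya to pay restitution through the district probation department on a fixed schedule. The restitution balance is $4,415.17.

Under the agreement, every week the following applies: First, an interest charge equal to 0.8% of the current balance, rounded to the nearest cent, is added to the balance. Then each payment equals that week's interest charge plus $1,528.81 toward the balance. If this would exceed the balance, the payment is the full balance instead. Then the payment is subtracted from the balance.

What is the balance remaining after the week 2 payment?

Week 1: $4,415.17 +$35.32 interest = $4,450.49; pay $1,564.13 → $2,886.36
Week 2: $2,886.36 +$23.09 interest = $2,909.45; pay $1,551.90 → $1,357.55

$1,357.55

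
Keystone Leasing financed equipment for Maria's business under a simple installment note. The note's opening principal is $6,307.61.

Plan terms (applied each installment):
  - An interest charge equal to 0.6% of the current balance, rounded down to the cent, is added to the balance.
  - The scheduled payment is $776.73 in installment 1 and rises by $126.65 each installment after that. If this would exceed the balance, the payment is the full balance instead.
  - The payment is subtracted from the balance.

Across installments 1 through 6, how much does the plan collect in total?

Installment 1: $6,307.61 +$37.84 interest = $6,345.45; pay $776.73 → $5,568.72
Installment 2: $5,568.72 +$33.41 interest = $5,602.13; pay $903.38 → $4,698.75
Installment 3: $4,698.75 +$28.19 interest = $4,726.94; pay $1,030.03 → $3,696.91
Installment 4: $3,696.91 +$22.18 interest = $3,719.09; pay $1,156.68 → $2,562.41
Installment 5: $2,562.41 +$15.37 interest = $2,577.78; pay $1,283.33 → $1,294.45
Installment 6: $1,294.45 +$7.76 interest = $1,302.21; pay $1,302.21 → $0.00
Total paid: $6,452.36

$6,452.36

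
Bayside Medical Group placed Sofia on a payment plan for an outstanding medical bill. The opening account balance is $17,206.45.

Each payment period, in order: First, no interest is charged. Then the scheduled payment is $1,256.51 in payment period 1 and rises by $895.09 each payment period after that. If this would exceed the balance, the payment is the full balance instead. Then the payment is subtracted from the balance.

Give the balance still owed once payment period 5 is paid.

# | Opening | Payment | End bal
1 | $17,206.45 | $1,256.51 | $15,949.94
2 | $15,949.94 | $2,151.60 | $13,798.34
3 | $13,798.34 | $3,046.69 | $10,751.65
4 | $10,751.65 | $3,941.78 | $6,809.87
5 | $6,809.87 | $4,836.87 | $1,973.00

$1,973.00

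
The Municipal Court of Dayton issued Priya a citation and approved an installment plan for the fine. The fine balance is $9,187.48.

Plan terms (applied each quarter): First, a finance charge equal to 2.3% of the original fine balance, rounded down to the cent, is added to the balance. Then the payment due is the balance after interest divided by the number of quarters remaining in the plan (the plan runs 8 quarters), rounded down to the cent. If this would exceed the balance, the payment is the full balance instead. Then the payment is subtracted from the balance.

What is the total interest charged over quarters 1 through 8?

# | Opening | Interest | Payment | End bal
1 | $9,187.48 | $211.31 | $1,174.84 | $8,223.95
2 | $8,223.95 | $211.31 | $1,205.03 | $7,230.23
3 | $7,230.23 | $211.31 | $1,240.25 | $6,201.29
4 | $6,201.29 | $211.31 | $1,282.52 | $5,130.08
5 | $5,130.08 | $211.31 | $1,335.34 | $4,006.05
6 | $4,006.05 | $211.31 | $1,405.78 | $2,811.58
7 | $2,811.58 | $211.31 | $1,511.44 | $1,511.45
8 | $1,511.45 | $211.31 | $1,722.76 | $0.00
Total interest: $211.31 + $211.31 + $211.31 + $211.31 + $211.31 + $211.31 + $211.31 + $211.31 = $1,690.48

$1,690.48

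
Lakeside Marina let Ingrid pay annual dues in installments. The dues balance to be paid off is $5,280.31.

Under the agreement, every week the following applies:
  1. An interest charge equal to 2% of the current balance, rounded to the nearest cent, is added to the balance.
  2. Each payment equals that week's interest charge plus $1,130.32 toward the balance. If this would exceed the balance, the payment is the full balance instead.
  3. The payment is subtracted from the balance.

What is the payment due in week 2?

Week 1: opening $5,280.31; interest $105.61 → $5,385.92; payment $1,235.93; balance $4,149.99
Week 2: opening $4,149.99; interest $83.00 → $4,232.99; payment $1,213.32; balance $3,019.67

$1,213.32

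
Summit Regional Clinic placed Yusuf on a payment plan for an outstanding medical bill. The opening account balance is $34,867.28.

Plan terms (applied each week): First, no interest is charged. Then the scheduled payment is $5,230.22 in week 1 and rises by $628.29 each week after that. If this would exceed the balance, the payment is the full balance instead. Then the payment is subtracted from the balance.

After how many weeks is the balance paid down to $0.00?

Week 1: opening $34,867.28; payment $5,230.22; balance $29,637.06
Week 2: opening $29,637.06; payment $5,858.51; balance $23,778.55
Week 3: opening $23,778.55; payment $6,486.80; balance $17,291.75
Week 4: opening $17,291.75; payment $7,115.09; balance $10,176.66
Week 5: opening $10,176.66; payment $7,743.38; balance $2,433.28
Week 6: opening $2,433.28; payment $2,433.28; balance $0.00
Balance reaches $0.00 in week 6.

6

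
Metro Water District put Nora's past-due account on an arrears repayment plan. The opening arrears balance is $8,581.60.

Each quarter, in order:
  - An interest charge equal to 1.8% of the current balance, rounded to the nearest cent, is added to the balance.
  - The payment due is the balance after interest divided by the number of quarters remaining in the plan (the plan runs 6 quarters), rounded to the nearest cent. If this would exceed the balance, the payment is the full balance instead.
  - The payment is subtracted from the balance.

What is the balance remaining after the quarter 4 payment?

Quarter 1: $8,581.60 +$154.47 interest = $8,736.07; pay $1,456.01 → $7,280.06
Quarter 2: $7,280.06 +$131.04 interest = $7,411.10; pay $1,482.22 → $5,928.88
Quarter 3: $5,928.88 +$106.72 interest = $6,035.60; pay $1,508.90 → $4,526.70
Quarter 4: $4,526.70 +$81.48 interest = $4,608.18; pay $1,536.06 → $3,072.12

$3,072.12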